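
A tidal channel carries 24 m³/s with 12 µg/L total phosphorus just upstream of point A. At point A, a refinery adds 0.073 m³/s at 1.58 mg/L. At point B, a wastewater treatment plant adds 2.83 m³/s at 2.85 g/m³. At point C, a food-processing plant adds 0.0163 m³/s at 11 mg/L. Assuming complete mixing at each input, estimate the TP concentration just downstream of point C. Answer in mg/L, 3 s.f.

12 µg/L = 0.012 mg/L.
After input A: C = (24·0.012 + 0.073·1.58) / 24.07 = 0.01675 mg/L.
After input B: C = (24.07·0.01675 + 2.83·2.85) / 26.9 = 0.3148 mg/L.
After input C: C = (26.9·0.3148 + 0.0163·11) / 26.92 = 0.3213 mg/L.

0.321 mg/L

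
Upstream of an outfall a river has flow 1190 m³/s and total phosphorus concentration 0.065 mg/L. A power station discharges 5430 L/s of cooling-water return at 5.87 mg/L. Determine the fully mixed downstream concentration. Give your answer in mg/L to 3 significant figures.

0.0914 mg/L

5430 L/s = 5.43 m³/s.
Conservation of mass across the mixing zone: C = (5.43·5.87 + 1190·0.065) / (5.43 + 1190) = 109.2/1195 = 0.09137 mg/L.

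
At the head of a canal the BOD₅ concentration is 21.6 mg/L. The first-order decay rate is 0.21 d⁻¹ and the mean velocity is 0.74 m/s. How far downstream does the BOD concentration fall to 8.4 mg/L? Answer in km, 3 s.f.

288 km

From C = C₀·e^(−kt), t = ln(C₀/C)/k = ln(21.6/8.4)/0.21 = 0.9445/0.21 = 4.497 d.
Distance = v·t = 0.74 m/s × 3.886e+05 s = 2.875e+05 m = 287.5 km.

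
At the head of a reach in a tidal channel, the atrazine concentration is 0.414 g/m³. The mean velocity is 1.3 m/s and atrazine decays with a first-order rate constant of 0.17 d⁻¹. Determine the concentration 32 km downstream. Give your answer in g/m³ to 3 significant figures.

0.394 g/m³

Travel time t = 32 km / 1.3 m/s = 3.2e+04/1.3 = 2.462e+04 s = 0.2849 d.
First-order decay: C = 0.414·exp(−0.17·0.2849) = 0.414·0.9527 = 0.3944 g/m³.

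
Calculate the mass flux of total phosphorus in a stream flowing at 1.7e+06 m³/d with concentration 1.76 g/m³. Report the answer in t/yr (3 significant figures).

1090 t/yr

1.7e+06 m³/d = 19.68 m³/s.
Mass flux = Q·C = 19.68 m³/s × 1.76 g/m³ = 34.63 g/s.
= 34.63 g/s × 31.56 = 1093 t/yr.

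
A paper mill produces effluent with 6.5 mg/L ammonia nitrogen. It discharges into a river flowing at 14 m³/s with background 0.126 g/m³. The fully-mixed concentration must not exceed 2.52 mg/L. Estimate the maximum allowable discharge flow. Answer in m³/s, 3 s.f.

8.42 m³/s

Mass balance at complete mixing: C_std·(Q_w + Q_r) = Q_w·C_e + Q_r·C_b.
Rearranging, Q_w = Q_r·(C_std − C_b)/(C_e − C_std) = 14·(2.52 − 0.126) / (6.5 − 2.52) = 8.421 m³/s.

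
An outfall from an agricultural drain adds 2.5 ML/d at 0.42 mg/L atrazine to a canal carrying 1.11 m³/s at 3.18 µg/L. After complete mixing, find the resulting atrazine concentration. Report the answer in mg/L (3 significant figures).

0.0138 mg/L

2.5 ML/d = 0.02894 m³/s.
3.18 µg/L = 0.00318 mg/L.
Conservation of mass across the mixing zone: C = (0.02894·0.42 + 1.11·0.00318) / (0.02894 + 1.11) = 0.01568/1.139 = 0.01377 mg/L.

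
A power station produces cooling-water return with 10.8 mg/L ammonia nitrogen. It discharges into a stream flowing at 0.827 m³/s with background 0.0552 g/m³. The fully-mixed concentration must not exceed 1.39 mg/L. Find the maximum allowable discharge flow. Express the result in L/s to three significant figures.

Mass balance at complete mixing: C_std·(Q_w + Q_r) = Q_w·C_e + Q_r·C_b.
Rearranging, Q_w = Q_r·(C_std − C_b)/(C_e − C_std) = 0.827·(1.39 − 0.0552) / (10.8 − 1.39) = 0.1173 m³/s.
= 117.3 L/s.

117 L/s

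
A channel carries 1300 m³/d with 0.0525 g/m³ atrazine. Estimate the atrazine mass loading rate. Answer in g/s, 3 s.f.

0.00079 g/s

1300 m³/d = 0.01505 m³/s.
Mass flux = Q·C = 0.01505 m³/s × 0.0525 g/m³ = 0.0007899 g/s.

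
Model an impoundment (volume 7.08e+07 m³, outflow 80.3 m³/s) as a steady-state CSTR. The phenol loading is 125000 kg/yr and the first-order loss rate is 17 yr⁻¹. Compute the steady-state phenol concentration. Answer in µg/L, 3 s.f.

Outflow Q = 80.3 m³/s × 3.156e+07 s/yr = 2.534e+09 m³/yr.
Steady-state CSTR mass balance: W = Q·C + k·V·C, so C = W/(Q + kV).
Q + kV = 2.534e+09 + 17·7.08e+07 = 3.738e+09 m³/yr.
C = 125000/3.738e+09 = 3.344e-05 kg/m³ = 0.03344 mg/L = 33.44 µg/L.

33.4 µg/L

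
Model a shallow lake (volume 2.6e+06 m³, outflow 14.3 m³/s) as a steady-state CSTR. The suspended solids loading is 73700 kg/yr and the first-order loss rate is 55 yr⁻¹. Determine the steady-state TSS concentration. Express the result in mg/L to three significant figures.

0.124 mg/L

Outflow Q = 14.3 m³/s × 3.156e+07 s/yr = 4.513e+08 m³/yr.
Steady-state CSTR mass balance: W = Q·C + k·V·C, so C = W/(Q + kV).
Q + kV = 4.513e+08 + 55·2.6e+06 = 5.943e+08 m³/yr.
C = 73700/5.943e+08 = 0.000124 kg/m³ = 0.124 mg/L.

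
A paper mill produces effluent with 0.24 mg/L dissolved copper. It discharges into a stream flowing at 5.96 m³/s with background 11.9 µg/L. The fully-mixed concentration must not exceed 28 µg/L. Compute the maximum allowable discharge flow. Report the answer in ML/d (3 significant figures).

11.9 µg/L = 0.0119 mg/L.
28 µg/L = 0.028 mg/L.
Mass balance at complete mixing: C_std·(Q_w + Q_r) = Q_w·C_e + Q_r·C_b.
Rearranging, Q_w = Q_r·(C_std − C_b)/(C_e − C_std) = 5.96·(0.028 − 0.0119) / (0.24 − 0.028) = 0.4526 m³/s.
= 39.11 ML/d.

39.1 ML/d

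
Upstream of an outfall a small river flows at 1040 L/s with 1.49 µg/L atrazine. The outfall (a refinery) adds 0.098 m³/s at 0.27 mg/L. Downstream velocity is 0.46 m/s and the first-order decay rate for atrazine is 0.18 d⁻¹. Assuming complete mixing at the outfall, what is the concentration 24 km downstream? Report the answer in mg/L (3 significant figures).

0.0221 mg/L

1040 L/s = 1.04 m³/s.
1.49 µg/L = 0.00149 mg/L.
After complete mixing, C₀ = (0.098·0.27 + 1.04·0.00149) / 1.138 = 0.02461 mg/L.
Travel time t = 2.4e+04 m / 0.46 m/s = 5.217e+04 s = 0.6039 d.
C = 0.02461·exp(−0.18·0.6039) = 0.02461·0.897 = 0.02208 mg/L.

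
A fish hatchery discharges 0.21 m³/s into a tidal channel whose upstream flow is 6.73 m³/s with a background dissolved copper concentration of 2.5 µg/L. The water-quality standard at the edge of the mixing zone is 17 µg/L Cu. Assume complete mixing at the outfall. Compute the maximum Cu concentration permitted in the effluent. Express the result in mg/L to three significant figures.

0.482 mg/L

2.5 µg/L = 0.0025 mg/L.
17 µg/L = 0.017 mg/L.
Mass balance: 0.017·6.94 = 0.21·Cₑ + 6.73·0.0025.
Cₑ = (0.118 − 0.01683) / 0.21 = 0.4817 mg/L.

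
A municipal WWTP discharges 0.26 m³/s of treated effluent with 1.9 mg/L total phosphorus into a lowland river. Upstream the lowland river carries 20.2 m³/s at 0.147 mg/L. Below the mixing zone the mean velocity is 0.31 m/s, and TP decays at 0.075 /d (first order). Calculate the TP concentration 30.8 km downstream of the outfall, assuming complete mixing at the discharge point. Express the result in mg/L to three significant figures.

0.155 mg/L

After complete mixing, C₀ = (0.26·1.9 + 20.2·0.147) / 20.46 = 0.1693 mg/L.
Travel time t = 3.08e+04 m / 0.31 m/s = 9.935e+04 s = 1.15 d.
C = 0.1693·exp(−0.075·1.15) = 0.1693·0.9174 = 0.1553 mg/L.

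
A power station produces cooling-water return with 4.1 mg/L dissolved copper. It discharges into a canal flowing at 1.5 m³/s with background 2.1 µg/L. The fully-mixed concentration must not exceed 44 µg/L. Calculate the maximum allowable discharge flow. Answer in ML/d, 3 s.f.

2.1 µg/L = 0.0021 mg/L.
44 µg/L = 0.044 mg/L.
Mass balance at complete mixing: C_std·(Q_w + Q_r) = Q_w·C_e + Q_r·C_b.
Rearranging, Q_w = Q_r·(C_std − C_b)/(C_e − C_std) = 1.5·(0.044 − 0.0021) / (4.1 − 0.044) = 0.0155 m³/s.
= 1.339 ML/d.

1.34 ML/d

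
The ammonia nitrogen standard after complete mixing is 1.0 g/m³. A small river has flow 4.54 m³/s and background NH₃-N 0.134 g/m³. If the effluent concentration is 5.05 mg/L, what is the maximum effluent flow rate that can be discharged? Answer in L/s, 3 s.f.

Mass balance at complete mixing: C_std·(Q_w + Q_r) = Q_w·C_e + Q_r·C_b.
Rearranging, Q_w = Q_r·(C_std − C_b)/(C_e − C_std) = 4.54·(1 − 0.134) / (5.05 − 1) = 0.9708 m³/s.
= 970.8 L/s.

971 L/s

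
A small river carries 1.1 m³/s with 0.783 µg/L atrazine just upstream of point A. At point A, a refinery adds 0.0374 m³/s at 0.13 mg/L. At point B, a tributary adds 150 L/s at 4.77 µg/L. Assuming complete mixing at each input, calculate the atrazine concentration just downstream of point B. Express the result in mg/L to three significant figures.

0.00500 mg/L

0.783 µg/L = 0.000783 mg/L.
After input A: C = (1.1·0.000783 + 0.0374·0.13) / 1.137 = 0.005032 mg/L.
150 L/s = 0.15 m³/s.
4.77 µg/L = 0.00477 mg/L.
After input B: C = (1.137·0.005032 + 0.15·0.00477) / 1.287 = 0.005001 mg/L.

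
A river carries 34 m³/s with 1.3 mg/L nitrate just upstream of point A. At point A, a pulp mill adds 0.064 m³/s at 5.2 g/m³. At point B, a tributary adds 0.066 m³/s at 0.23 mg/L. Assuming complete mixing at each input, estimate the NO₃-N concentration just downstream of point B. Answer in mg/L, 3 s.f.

1.31 mg/L

After input A: C = (34·1.3 + 0.064·5.2) / 34.06 = 1.307 mg/L.
After input B: C = (34.06·1.307 + 0.066·0.23) / 34.13 = 1.305 mg/L.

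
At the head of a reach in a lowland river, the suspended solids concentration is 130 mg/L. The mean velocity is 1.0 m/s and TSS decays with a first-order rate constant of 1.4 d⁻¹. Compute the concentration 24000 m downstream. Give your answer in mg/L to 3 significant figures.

Travel time t = 24000 m / 1.0 m/s = 2.4e+04/1.0 = 2.4e+04 s = 0.2778 d.
First-order decay: C = 130·exp(−1.4·0.2778) = 130·0.6778 = 88.12 mg/L.

88.1 mg/L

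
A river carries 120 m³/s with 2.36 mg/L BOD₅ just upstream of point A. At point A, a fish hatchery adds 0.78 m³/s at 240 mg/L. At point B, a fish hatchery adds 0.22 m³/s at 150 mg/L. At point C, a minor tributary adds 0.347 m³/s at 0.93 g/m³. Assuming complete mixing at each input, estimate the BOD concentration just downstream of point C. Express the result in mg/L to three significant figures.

4.15 mg/L

After input A: C = (120·2.36 + 0.78·240) / 120.8 = 3.895 mg/L.
After input B: C = (120.8·3.895 + 0.22·150) / 121 = 4.16 mg/L.
After input C: C = (121·4.16 + 0.347·0.93) / 121.3 = 4.151 mg/L.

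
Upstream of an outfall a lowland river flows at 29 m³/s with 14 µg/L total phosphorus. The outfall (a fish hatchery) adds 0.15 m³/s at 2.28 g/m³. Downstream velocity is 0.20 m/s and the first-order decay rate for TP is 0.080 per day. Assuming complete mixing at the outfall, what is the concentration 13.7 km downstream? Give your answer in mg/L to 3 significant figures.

0.0241 mg/L

14 µg/L = 0.014 mg/L.
After complete mixing, C₀ = (0.15·2.28 + 29·0.014) / 29.15 = 0.02566 mg/L.
Travel time t = 1.37e+04 m / 0.20 m/s = 6.85e+04 s = 0.7928 d.
C = 0.02566·exp(−0.080·0.7928) = 0.02566·0.9385 = 0.02408 mg/L.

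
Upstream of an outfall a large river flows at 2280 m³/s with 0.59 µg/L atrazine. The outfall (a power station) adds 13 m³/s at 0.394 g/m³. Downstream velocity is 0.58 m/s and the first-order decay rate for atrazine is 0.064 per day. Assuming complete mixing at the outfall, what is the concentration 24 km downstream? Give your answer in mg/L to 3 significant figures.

0.00274 mg/L

0.59 µg/L = 0.00059 mg/L.
After complete mixing, C₀ = (13·0.394 + 2280·0.00059) / 2293 = 0.00282 mg/L.
Travel time t = 2.4e+04 m / 0.58 m/s = 4.138e+04 s = 0.4789 d.
C = 0.00282·exp(−0.064·0.4789) = 0.00282·0.9698 = 0.002735 mg/L.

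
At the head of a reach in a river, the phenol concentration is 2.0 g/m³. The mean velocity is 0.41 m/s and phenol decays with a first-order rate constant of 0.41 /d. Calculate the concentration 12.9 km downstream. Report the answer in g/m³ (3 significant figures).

1.72 g/m³

Travel time t = 12.9 km / 0.41 m/s = 1.29e+04/0.41 = 3.146e+04 s = 0.3642 d.
First-order decay: C = 2.0·exp(−0.41·0.3642) = 2.0·0.8613 = 1.723 g/m³.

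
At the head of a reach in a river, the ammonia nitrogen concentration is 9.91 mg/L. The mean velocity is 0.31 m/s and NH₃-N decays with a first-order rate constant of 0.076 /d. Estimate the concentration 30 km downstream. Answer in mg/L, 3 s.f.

9.10 mg/L

Travel time t = 30 km / 0.31 m/s = 3e+04/0.31 = 9.677e+04 s = 1.12 d.
First-order decay: C = 9.91·exp(−0.076·1.12) = 9.91·0.9184 = 9.101 mg/L.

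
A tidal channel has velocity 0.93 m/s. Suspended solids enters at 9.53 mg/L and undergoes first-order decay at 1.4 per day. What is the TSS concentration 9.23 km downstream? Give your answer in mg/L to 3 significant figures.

Travel time t = 9.23 km / 0.93 m/s = 9230/0.93 = 9925 s = 0.1149 d.
First-order decay: C = 9.53·exp(−1.4·0.1149) = 9.53·0.8514 = 8.114 mg/L.

8.11 mg/L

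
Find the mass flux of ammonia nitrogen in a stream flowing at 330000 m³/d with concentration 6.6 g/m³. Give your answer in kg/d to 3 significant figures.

2180 kg/d

330000 m³/d = 3.819 m³/s.
Mass flux = Q·C = 3.819 m³/s × 6.6 g/m³ = 25.21 g/s.
= 25.21 g/s × 86.4 = 2178 kg/d.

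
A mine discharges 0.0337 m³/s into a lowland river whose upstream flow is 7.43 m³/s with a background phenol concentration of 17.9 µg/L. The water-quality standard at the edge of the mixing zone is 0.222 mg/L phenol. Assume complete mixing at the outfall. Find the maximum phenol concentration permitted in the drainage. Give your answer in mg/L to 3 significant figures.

17.9 µg/L = 0.0179 mg/L.
Mass balance: 0.222·7.464 = 0.0337·Cₑ + 7.43·0.0179.
Cₑ = (1.657 − 0.133) / 0.0337 = 45.22 mg/L.

45.2 mg/L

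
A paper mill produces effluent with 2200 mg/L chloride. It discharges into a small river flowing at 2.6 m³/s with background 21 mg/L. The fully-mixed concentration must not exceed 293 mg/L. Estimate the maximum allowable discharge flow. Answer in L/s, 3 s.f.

Mass balance at complete mixing: C_std·(Q_w + Q_r) = Q_w·C_e + Q_r·C_b.
Rearranging, Q_w = Q_r·(C_std − C_b)/(C_e − C_std) = 2.6·(293 − 21) / (2200 − 293) = 0.3708 m³/s.
= 370.8 L/s.

371 L/s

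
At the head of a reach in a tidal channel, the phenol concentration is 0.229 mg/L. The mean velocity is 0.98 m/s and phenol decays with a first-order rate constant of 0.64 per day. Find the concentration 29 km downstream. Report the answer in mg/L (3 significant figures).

Travel time t = 29 km / 0.98 m/s = 2.9e+04/0.98 = 2.959e+04 s = 0.3425 d.
First-order decay: C = 0.229·exp(−0.64·0.3425) = 0.229·0.8032 = 0.1839 mg/L.

0.184 mg/L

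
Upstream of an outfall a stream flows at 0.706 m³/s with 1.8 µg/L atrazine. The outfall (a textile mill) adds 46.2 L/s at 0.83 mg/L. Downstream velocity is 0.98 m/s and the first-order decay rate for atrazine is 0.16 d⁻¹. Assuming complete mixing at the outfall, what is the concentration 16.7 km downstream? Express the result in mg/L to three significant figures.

0.0510 mg/L

46.2 L/s = 0.0462 m³/s.
1.8 µg/L = 0.0018 mg/L.
After complete mixing, C₀ = (0.0462·0.83 + 0.706·0.0018) / 0.7522 = 0.05267 mg/L.
Travel time t = 1.67e+04 m / 0.98 m/s = 1.704e+04 s = 0.1972 d.
C = 0.05267·exp(−0.16·0.1972) = 0.05267·0.9689 = 0.05103 mg/L.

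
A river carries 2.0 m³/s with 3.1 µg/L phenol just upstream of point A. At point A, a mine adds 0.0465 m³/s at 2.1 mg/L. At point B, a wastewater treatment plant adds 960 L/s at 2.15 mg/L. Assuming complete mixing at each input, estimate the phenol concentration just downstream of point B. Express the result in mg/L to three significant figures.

0.721 mg/L

3.1 µg/L = 0.0031 mg/L.
After input A: C = (2·0.0031 + 0.0465·2.1) / 2.046 = 0.05075 mg/L.
960 L/s = 0.96 m³/s.
After input B: C = (2.046·0.05075 + 0.96·2.15) / 3.006 = 0.7211 mg/L.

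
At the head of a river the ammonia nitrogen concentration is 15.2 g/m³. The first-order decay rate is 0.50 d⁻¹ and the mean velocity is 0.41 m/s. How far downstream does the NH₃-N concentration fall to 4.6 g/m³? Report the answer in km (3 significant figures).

From C = C₀·e^(−kt), t = ln(C₀/C)/k = ln(15.2/4.6)/0.50 = 1.195/0.50 = 2.39 d.
Distance = v·t = 0.41 m/s × 2.065e+05 s = 8.468e+04 m = 84.68 km.

84.7 km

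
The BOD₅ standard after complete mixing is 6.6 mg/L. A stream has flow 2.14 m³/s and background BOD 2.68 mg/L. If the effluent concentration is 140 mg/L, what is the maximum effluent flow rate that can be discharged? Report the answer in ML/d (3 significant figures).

Mass balance at complete mixing: C_std·(Q_w + Q_r) = Q_w·C_e + Q_r·C_b.
Rearranging, Q_w = Q_r·(C_std − C_b)/(C_e − C_std) = 2.14·(6.6 − 2.68) / (140 − 6.6) = 0.06288 m³/s.
= 5.433 ML/d.

5.43 ML/d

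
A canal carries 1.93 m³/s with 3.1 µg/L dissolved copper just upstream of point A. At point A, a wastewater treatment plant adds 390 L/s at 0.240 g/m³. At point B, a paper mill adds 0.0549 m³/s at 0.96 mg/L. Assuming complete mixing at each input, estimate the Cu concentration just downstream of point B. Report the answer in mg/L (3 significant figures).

0.0641 mg/L

3.1 µg/L = 0.0031 mg/L.
390 L/s = 0.39 m³/s.
After input A: C = (1.93·0.0031 + 0.39·0.24) / 2.32 = 0.04292 mg/L.
After input B: C = (2.32·0.04292 + 0.0549·0.96) / 2.375 = 0.06412 mg/L.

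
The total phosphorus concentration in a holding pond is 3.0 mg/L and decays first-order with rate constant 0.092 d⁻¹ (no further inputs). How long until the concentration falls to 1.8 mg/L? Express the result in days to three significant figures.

t = ln(C₀/C)/k = ln(3.0/1.8)/0.092 = 0.5108/0.092 = 5.552 d.

5.55 d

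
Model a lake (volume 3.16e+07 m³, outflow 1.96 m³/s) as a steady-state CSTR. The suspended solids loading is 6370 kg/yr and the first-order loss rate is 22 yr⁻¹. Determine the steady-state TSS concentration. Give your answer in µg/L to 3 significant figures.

8.41 µg/L

Outflow Q = 1.96 m³/s × 3.156e+07 s/yr = 6.185e+07 m³/yr.
Steady-state CSTR mass balance: W = Q·C + k·V·C, so C = W/(Q + kV).
Q + kV = 6.185e+07 + 22·3.16e+07 = 7.571e+08 m³/yr.
C = 6370/7.571e+08 = 8.414e-06 kg/m³ = 0.008414 mg/L = 8.414 µg/L.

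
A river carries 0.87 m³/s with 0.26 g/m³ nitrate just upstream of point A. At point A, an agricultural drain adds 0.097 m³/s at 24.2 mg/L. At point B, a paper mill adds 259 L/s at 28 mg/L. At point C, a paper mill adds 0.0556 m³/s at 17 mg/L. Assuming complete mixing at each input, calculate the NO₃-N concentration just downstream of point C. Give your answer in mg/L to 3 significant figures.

8.40 mg/L

After input A: C = (0.87·0.26 + 0.097·24.2) / 0.967 = 2.661 mg/L.
259 L/s = 0.259 m³/s.
After input B: C = (0.967·2.661 + 0.259·28) / 1.226 = 8.014 mg/L.
After input C: C = (1.226·8.014 + 0.0556·17) / 1.282 = 8.404 mg/L.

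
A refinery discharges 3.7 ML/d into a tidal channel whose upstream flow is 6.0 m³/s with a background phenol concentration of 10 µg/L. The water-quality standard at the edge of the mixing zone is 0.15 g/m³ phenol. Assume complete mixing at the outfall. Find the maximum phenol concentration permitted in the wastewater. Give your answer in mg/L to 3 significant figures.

3.7 ML/d = 0.04282 m³/s.
10 µg/L = 0.01 mg/L.
Mass balance: 0.15·6.043 = 0.04282·Cₑ + 6·0.01.
Cₑ = (0.9064 − 0.06) / 0.04282 = 19.77 mg/L.

19.8 mg/L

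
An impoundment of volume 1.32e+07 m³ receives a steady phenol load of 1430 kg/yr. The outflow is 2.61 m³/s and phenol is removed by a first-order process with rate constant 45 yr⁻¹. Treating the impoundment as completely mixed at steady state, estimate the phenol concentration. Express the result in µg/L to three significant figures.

Outflow Q = 2.61 m³/s × 3.156e+07 s/yr = 8.237e+07 m³/yr.
Steady-state CSTR mass balance: W = Q·C + k·V·C, so C = W/(Q + kV).
Q + kV = 8.237e+07 + 45·1.32e+07 = 6.764e+08 m³/yr.
C = 1430/6.764e+08 = 2.114e-06 kg/m³ = 0.002114 mg/L = 2.114 µg/L.

2.11 µg/L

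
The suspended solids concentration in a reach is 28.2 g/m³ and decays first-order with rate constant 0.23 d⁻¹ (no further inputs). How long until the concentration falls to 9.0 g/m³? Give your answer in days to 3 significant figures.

t = ln(C₀/C)/k = ln(28.2/9.0)/0.23 = 1.142/0.23 = 4.966 d.

4.97 d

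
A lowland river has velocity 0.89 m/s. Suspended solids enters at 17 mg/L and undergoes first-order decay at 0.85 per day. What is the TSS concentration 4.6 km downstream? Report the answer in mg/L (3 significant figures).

Travel time t = 4.6 km / 0.89 m/s = 4600/0.89 = 5169 s = 0.05982 d.
First-order decay: C = 17·exp(−0.85·0.05982) = 17·0.9504 = 16.16 mg/L.

16.2 mg/L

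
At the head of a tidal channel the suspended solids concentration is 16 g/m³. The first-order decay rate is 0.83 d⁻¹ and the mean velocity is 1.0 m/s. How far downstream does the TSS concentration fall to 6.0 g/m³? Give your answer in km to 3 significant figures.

From C = C₀·e^(−kt), t = ln(C₀/C)/k = ln(16/6.0)/0.83 = 0.9808/0.83 = 1.182 d.
Distance = v·t = 1.0 m/s × 1.021e+05 s = 1.021e+05 m = 102.1 km.

102 km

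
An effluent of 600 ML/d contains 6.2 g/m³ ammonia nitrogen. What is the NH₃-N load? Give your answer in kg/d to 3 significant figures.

3720 kg/d

600 ML/d = 6.944 m³/s.
Mass flux = Q·C = 6.944 m³/s × 6.2 g/m³ = 43.06 g/s.
= 43.06 g/s × 86.4 = 3720 kg/d.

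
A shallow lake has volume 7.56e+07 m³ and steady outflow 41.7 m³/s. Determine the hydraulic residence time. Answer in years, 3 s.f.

Q = 41.7 m³/s × 3.156e+07 s/yr = 1.316e+09 m³/yr.
Hydraulic residence time τ = V/Q = 7.56e+07/1.316e+09 = 0.05745 yr.

0.0574 yr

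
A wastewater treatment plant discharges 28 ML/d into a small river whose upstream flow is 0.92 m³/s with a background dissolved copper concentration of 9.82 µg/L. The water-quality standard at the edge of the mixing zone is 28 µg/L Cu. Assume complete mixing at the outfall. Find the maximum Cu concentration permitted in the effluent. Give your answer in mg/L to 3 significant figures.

28 ML/d = 0.3241 m³/s.
9.82 µg/L = 0.00982 mg/L.
28 µg/L = 0.028 mg/L.
Mass balance: 0.028·1.244 = 0.3241·Cₑ + 0.92·0.00982.
Cₑ = (0.03483 − 0.009034) / 0.3241 = 0.07961 mg/L.

0.0796 mg/L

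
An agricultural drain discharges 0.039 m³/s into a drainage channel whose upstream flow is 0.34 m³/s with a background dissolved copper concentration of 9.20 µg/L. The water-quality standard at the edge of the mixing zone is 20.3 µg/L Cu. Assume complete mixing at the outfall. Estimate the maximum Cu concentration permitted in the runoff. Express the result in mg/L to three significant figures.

0.117 mg/L

9.20 µg/L = 0.0092 mg/L.
20.3 µg/L = 0.0203 mg/L.
Mass balance: 0.0203·0.379 = 0.039·Cₑ + 0.34·0.0092.
Cₑ = (0.007694 − 0.003128) / 0.039 = 0.1171 mg/L.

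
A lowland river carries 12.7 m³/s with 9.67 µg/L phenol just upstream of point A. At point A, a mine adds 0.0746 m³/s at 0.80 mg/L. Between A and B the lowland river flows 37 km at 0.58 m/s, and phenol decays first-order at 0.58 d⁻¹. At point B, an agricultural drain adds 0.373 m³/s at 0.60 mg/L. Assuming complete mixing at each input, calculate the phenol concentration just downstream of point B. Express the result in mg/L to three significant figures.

0.0261 mg/L

9.67 µg/L = 0.00967 mg/L.
After input A: C = (12.7·0.00967 + 0.0746·0.8) / 12.77 = 0.01429 mg/L.
Over the 37 km reach to input B (t = 6.379e+04 s = 0.7383 d), decay gives C = 0.01429·exp(−0.58·0.7383) = 0.009309 mg/L.
After input B: C = (12.77·0.009309 + 0.373·0.6) / 13.15 = 0.02607 mg/L.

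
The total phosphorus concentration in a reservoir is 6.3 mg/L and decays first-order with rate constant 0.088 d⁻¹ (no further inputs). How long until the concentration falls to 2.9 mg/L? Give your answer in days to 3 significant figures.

8.82 d

t = ln(C₀/C)/k = ln(6.3/2.9)/0.088 = 0.7758/0.088 = 8.816 d.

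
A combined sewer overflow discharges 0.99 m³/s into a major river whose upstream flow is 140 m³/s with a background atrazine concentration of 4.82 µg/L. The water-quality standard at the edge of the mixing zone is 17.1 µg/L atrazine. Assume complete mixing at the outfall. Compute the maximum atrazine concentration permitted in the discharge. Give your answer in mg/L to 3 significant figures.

1.75 mg/L

4.82 µg/L = 0.00482 mg/L.
17.1 µg/L = 0.0171 mg/L.
Mass balance: 0.0171·141 = 0.99·Cₑ + 140·0.00482.
Cₑ = (2.411 − 0.6748) / 0.99 = 1.754 mg/L.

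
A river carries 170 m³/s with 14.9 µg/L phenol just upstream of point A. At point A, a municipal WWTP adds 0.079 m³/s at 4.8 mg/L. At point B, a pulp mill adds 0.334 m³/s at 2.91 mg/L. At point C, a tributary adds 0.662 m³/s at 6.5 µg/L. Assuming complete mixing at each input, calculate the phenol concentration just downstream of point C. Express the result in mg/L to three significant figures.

14.9 µg/L = 0.0149 mg/L.
After input A: C = (170·0.0149 + 0.079·4.8) / 170.1 = 0.01712 mg/L.
After input B: C = (170.1·0.01712 + 0.334·2.91) / 170.4 = 0.02279 mg/L.
6.5 µg/L = 0.0065 mg/L.
After input C: C = (170.4·0.02279 + 0.662·0.0065) / 171.1 = 0.02273 mg/L.

0.0227 mg/L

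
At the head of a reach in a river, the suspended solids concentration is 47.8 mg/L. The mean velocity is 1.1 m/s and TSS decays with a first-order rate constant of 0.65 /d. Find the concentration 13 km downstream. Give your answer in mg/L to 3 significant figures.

Travel time t = 13 km / 1.1 m/s = 1.3e+04/1.1 = 1.182e+04 s = 0.1368 d.
First-order decay: C = 47.8·exp(−0.65·0.1368) = 47.8·0.9149 = 43.73 mg/L.

43.7 mg/L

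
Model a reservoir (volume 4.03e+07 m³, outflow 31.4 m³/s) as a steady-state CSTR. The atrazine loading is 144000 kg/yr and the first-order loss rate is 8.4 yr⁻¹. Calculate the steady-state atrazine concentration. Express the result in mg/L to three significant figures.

0.108 mg/L

Outflow Q = 31.4 m³/s × 3.156e+07 s/yr = 9.909e+08 m³/yr.
Steady-state CSTR mass balance: W = Q·C + k·V·C, so C = W/(Q + kV).
Q + kV = 9.909e+08 + 8.4·4.03e+07 = 1.329e+09 m³/yr.
C = 144000/1.329e+09 = 0.0001083 kg/m³ = 0.1083 mg/L.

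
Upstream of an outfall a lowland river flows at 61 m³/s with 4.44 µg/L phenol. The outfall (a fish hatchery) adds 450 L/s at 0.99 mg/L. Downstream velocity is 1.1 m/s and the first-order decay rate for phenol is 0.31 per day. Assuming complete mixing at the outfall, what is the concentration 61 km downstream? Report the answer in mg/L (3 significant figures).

0.00955 mg/L

450 L/s = 0.45 m³/s.
4.44 µg/L = 0.00444 mg/L.
After complete mixing, C₀ = (0.45·0.99 + 61·0.00444) / 61.45 = 0.01166 mg/L.
Travel time t = 6.1e+04 m / 1.1 m/s = 5.545e+04 s = 0.6418 d.
C = 0.01166·exp(−0.31·0.6418) = 0.01166·0.8196 = 0.009554 mg/L.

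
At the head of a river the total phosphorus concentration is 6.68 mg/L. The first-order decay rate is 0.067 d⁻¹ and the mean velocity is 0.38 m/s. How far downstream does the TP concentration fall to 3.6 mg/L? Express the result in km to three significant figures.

From C = C₀·e^(−kt), t = ln(C₀/C)/k = ln(6.68/3.6)/0.067 = 0.6182/0.067 = 9.227 d.
Distance = v·t = 0.38 m/s × 7.972e+05 s = 3.029e+05 m = 302.9 km.

303 km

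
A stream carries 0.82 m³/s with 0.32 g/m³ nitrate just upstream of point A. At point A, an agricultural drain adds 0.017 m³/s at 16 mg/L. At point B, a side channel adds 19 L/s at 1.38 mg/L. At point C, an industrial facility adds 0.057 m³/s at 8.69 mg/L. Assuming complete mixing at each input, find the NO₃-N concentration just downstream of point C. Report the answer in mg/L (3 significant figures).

After input A: C = (0.82·0.32 + 0.017·16) / 0.837 = 0.6385 mg/L.
19 L/s = 0.019 m³/s.
After input B: C = (0.837·0.6385 + 0.019·1.38) / 0.856 = 0.6549 mg/L.
After input C: C = (0.856·0.6549 + 0.057·8.69) / 0.913 = 1.157 mg/L.

1.16 mg/L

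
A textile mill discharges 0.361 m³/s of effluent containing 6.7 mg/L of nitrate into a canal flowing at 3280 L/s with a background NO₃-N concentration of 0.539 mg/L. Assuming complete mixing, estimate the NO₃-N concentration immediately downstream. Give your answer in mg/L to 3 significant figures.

3280 L/s = 3.28 m³/s.
By mass balance at complete mixing, C = (0.361·6.7 + 3.28·0.539) / (0.361 + 3.28) = 4.187/3.641 = 1.15 mg/L.

1.15 mg/L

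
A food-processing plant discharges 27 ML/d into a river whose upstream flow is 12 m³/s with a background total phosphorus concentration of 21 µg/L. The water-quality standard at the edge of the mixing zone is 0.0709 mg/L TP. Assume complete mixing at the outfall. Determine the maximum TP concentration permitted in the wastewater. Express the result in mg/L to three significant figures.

1.99 mg/L

27 ML/d = 0.3125 m³/s.
21 µg/L = 0.021 mg/L.
Mass balance: 0.0709·12.31 = 0.3125·Cₑ + 12·0.021.
Cₑ = (0.873 − 0.252) / 0.3125 = 1.987 mg/L.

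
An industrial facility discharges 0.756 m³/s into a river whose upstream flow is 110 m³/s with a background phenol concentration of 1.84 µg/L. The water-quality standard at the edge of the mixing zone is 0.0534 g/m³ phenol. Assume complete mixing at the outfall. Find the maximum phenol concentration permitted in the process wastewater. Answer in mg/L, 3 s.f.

7.56 mg/L

1.84 µg/L = 0.00184 mg/L.
Mass balance: 0.0534·110.8 = 0.756·Cₑ + 110·0.00184.
Cₑ = (5.914 − 0.2024) / 0.756 = 7.556 mg/L.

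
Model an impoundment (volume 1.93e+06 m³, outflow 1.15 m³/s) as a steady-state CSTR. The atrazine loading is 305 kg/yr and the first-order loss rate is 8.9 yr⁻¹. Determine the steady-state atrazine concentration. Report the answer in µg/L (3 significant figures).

5.70 µg/L

Outflow Q = 1.15 m³/s × 3.156e+07 s/yr = 3.629e+07 m³/yr.
Steady-state CSTR mass balance: W = Q·C + k·V·C, so C = W/(Q + kV).
Q + kV = 3.629e+07 + 8.9·1.93e+06 = 5.347e+07 m³/yr.
C = 305/5.347e+07 = 5.704e-06 kg/m³ = 0.005704 mg/L = 5.704 µg/L.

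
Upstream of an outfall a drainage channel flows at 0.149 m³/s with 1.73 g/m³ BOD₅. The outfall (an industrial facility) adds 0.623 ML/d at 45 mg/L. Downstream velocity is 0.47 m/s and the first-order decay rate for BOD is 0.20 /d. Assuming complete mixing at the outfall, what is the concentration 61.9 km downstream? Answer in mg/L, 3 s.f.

2.75 mg/L

0.623 ML/d = 0.007211 m³/s.
After complete mixing, C₀ = (0.007211·45 + 0.149·1.73) / 0.1562 = 3.727 mg/L.
Travel time t = 6.19e+04 m / 0.47 m/s = 1.317e+05 s = 1.524 d.
C = 3.727·exp(−0.20·1.524) = 3.727·0.7372 = 2.748 mg/L.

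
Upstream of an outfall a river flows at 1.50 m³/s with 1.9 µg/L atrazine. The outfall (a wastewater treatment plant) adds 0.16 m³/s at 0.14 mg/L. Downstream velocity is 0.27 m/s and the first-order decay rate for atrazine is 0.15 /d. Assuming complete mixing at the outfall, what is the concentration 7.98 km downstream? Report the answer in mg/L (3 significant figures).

0.0145 mg/L

1.9 µg/L = 0.0019 mg/L.
After complete mixing, C₀ = (0.16·0.14 + 1.5·0.0019) / 1.66 = 0.01521 mg/L.
Travel time t = 7980 m / 0.27 m/s = 2.956e+04 s = 0.3421 d.
C = 0.01521·exp(−0.15·0.3421) = 0.01521·0.95 = 0.01445 mg/L.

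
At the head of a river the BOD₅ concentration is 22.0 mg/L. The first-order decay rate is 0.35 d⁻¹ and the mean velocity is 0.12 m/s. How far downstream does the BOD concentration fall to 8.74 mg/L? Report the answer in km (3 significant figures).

From C = C₀·e^(−kt), t = ln(C₀/C)/k = ln(22.0/8.74)/0.35 = 0.9231/0.35 = 2.638 d.
Distance = v·t = 0.12 m/s × 2.279e+05 s = 2.735e+04 m = 27.35 km.

27.3 km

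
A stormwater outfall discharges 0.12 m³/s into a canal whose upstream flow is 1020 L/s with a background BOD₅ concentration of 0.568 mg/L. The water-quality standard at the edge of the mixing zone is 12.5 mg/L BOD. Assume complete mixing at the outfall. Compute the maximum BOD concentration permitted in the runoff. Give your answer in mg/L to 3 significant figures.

1020 L/s = 1.02 m³/s.
Mass balance: 12.5·1.14 = 0.12·Cₑ + 1.02·0.568.
Cₑ = (14.25 − 0.5794) / 0.12 = 113.9 mg/L.

114 mg/L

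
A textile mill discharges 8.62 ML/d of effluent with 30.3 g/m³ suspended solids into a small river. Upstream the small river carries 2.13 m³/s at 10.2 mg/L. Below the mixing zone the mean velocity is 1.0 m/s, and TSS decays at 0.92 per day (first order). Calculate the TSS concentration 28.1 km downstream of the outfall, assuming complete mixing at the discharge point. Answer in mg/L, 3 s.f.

8.23 mg/L

8.62 ML/d = 0.09977 m³/s.
After complete mixing, C₀ = (0.09977·30.3 + 2.13·10.2) / 2.23 = 11.1 mg/L.
Travel time t = 2.81e+04 m / 1.0 m/s = 2.81e+04 s = 0.3252 d.
C = 11.1·exp(−0.92·0.3252) = 11.1·0.7414 = 8.229 mg/L.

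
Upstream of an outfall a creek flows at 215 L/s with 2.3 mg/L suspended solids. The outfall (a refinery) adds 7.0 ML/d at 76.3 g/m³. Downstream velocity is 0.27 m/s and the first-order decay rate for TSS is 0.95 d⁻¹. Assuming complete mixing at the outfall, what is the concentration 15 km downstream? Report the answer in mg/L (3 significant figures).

12.2 mg/L

7.0 ML/d = 0.08102 m³/s.
215 L/s = 0.215 m³/s.
After complete mixing, C₀ = (0.08102·76.3 + 0.215·2.3) / 0.296 = 22.55 mg/L.
Travel time t = 1.5e+04 m / 0.27 m/s = 5.556e+04 s = 0.643 d.
C = 22.55·exp(−0.95·0.643) = 22.55·0.5429 = 12.24 mg/L.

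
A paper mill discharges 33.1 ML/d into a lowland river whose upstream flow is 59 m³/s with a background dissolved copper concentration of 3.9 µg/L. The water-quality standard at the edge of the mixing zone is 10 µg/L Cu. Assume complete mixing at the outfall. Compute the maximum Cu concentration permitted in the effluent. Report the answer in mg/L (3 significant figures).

0.949 mg/L

33.1 ML/d = 0.3831 m³/s.
3.9 µg/L = 0.0039 mg/L.
10 µg/L = 0.01 mg/L.
Mass balance: 0.01·59.38 = 0.3831·Cₑ + 59·0.0039.
Cₑ = (0.5938 − 0.2301) / 0.3831 = 0.9494 mg/L.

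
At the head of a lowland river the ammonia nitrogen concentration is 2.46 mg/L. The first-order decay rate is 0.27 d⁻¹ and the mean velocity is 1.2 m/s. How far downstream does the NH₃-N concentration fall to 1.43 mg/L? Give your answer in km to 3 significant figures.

From C = C₀·e^(−kt), t = ln(C₀/C)/k = ln(2.46/1.43)/0.27 = 0.5425/0.27 = 2.009 d.
Distance = v·t = 1.2 m/s × 1.736e+05 s = 2.083e+05 m = 208.3 km.

208 km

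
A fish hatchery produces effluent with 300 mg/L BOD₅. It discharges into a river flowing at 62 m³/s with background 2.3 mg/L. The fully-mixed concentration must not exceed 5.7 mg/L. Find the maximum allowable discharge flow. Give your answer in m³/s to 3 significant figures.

0.716 m³/s

Mass balance at complete mixing: C_std·(Q_w + Q_r) = Q_w·C_e + Q_r·C_b.
Rearranging, Q_w = Q_r·(C_std − C_b)/(C_e − C_std) = 62·(5.7 − 2.3) / (300 − 5.7) = 0.7163 m³/s.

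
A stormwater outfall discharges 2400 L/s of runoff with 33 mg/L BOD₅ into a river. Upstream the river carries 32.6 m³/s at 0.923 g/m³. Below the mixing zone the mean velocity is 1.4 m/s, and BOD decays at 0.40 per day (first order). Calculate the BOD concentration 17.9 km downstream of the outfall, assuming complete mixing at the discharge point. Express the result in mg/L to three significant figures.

2.94 mg/L

2400 L/s = 2.4 m³/s.
After complete mixing, C₀ = (2.4·33 + 32.6·0.923) / 35 = 3.123 mg/L.
Travel time t = 1.79e+04 m / 1.4 m/s = 1.279e+04 s = 0.148 d.
C = 3.123·exp(−0.40·0.148) = 3.123·0.9425 = 2.943 mg/L.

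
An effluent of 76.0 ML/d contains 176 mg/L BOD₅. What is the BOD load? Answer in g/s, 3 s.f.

76.0 ML/d = 0.8796 m³/s.
Mass flux = Q·C = 0.8796 m³/s × 176 g/m³ = 154.8 g/s.

155 g/s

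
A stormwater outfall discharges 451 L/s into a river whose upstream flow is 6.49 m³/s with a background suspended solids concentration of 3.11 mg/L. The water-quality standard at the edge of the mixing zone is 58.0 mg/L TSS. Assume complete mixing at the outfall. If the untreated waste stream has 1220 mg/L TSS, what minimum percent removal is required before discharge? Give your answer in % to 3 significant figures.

30.5 %

451 L/s = 0.451 m³/s.
Mass balance: 58·6.941 = 0.451·Cₑ + 6.49·3.11.
Cₑ = (402.6 − 20.18) / 0.451 = 847.9 mg/L.
Required removal = 1 − 847.9/1220 = 30.5 %.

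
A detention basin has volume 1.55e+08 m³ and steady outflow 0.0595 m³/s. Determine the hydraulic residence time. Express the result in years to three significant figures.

82.5 yr

Q = 0.0595 m³/s × 3.156e+07 s/yr = 1.878e+06 m³/yr.
Hydraulic residence time τ = V/Q = 1.55e+08/1.878e+06 = 82.55 yr.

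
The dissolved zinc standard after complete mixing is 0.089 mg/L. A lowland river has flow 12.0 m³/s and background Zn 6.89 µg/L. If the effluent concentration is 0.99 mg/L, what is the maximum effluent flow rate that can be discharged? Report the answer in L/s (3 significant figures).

6.89 µg/L = 0.00689 mg/L.
Mass balance at complete mixing: C_std·(Q_w + Q_r) = Q_w·C_e + Q_r·C_b.
Rearranging, Q_w = Q_r·(C_std − C_b)/(C_e − C_std) = 12.0·(0.089 − 0.00689) / (0.99 − 0.089) = 1.094 m³/s.
= 1094 L/s.

1090 L/s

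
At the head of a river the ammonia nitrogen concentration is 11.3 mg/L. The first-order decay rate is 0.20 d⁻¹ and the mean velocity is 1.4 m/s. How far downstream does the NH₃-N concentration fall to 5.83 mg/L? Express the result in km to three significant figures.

400 km

From C = C₀·e^(−kt), t = ln(C₀/C)/k = ln(11.3/5.83)/0.20 = 0.6618/0.20 = 3.309 d.
Distance = v·t = 1.4 m/s × 2.859e+05 s = 4.002e+05 m = 400.2 km.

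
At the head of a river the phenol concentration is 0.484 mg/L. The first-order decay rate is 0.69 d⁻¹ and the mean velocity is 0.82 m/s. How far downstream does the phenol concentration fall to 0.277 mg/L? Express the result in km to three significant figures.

57.3 km

From C = C₀·e^(−kt), t = ln(C₀/C)/k = ln(0.484/0.277)/0.69 = 0.5581/0.69 = 0.8088 d.
Distance = v·t = 0.82 m/s × 6.988e+04 s = 5.73e+04 m = 57.3 km.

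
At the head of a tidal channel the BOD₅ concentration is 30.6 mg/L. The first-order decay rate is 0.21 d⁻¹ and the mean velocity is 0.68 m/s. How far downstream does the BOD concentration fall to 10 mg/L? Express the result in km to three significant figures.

313 km

From C = C₀·e^(−kt), t = ln(C₀/C)/k = ln(30.6/10)/0.21 = 1.118/0.21 = 5.326 d.
Distance = v·t = 0.68 m/s × 4.601e+05 s = 3.129e+05 m = 312.9 km.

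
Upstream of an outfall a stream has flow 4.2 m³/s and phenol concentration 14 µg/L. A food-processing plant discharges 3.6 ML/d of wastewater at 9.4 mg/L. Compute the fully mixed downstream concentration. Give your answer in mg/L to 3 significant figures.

3.6 ML/d = 0.04167 m³/s.
14 µg/L = 0.014 mg/L.
By mass balance at complete mixing, C = (0.04167·9.4 + 4.2·0.014) / (0.04167 + 4.2) = 0.4505/4.242 = 0.1062 mg/L.

0.106 mg/L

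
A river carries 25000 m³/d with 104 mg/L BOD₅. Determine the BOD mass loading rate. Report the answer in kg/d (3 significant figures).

25000 m³/d = 0.2894 m³/s.
Mass flux = Q·C = 0.2894 m³/s × 104 g/m³ = 30.09 g/s.
= 30.09 g/s × 86.4 = 2600 kg/d.

2600 kg/d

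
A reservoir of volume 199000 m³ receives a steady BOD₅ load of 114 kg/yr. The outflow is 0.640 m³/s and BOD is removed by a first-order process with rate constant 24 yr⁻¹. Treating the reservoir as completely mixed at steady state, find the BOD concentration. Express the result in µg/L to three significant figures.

Outflow Q = 0.640 m³/s × 3.156e+07 s/yr = 2.02e+07 m³/yr.
Steady-state CSTR mass balance: W = Q·C + k·V·C, so C = W/(Q + kV).
Q + kV = 2.02e+07 + 24·199000 = 2.497e+07 m³/yr.
C = 114/2.497e+07 = 4.565e-06 kg/m³ = 0.004565 mg/L = 4.565 µg/L.

4.56 µg/L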